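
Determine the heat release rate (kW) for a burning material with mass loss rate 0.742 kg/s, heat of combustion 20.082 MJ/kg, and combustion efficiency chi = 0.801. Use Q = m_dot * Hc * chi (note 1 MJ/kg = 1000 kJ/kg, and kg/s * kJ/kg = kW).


Hc = 20.082 MJ/kg = 20.082 * 1000 kJ/kg = 20082 kJ/kg
Q = 0.742 kg/s * 20082 kJ/kg * 0.801 = 11936 kW

11936 kW


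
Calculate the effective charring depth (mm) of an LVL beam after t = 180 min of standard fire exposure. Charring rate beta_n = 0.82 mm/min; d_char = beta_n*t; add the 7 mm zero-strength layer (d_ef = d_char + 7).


d_char = 0.82 * 180 = 147.6 mm
d_ef = 147.6 + 1.0*7 = 154.6 mm

154.6 mm


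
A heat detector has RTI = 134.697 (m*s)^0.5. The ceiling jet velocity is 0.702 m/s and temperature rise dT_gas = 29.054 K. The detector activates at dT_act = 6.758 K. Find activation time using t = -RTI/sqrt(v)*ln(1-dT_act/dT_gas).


dT_act/dT_gas = 0.23260
ln(1 - 0.23260) = -0.26475
t = -134.697 / sqrt(0.702) * -0.26475 = 42.562 s

42.562 s


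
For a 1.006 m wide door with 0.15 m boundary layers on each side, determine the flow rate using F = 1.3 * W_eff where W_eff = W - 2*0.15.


W_eff = 1.006 - 0.30 = 0.706 m
F = 1.3 * 0.706 = 0.91780 persons/s

0.91780 persons/s


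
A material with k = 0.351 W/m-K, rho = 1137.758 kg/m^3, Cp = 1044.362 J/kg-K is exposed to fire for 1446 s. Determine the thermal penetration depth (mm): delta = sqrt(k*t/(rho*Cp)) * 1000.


alpha = 0.351 / (1137.758 * 1044.362) = 2.9540e-07 m^2/s
alpha * t = 0.00042714
delta = sqrt(0.00042714) * 1000 = 20.667 mm

20.667 mm


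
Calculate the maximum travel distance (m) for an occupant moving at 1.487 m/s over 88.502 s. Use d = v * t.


d = 1.487 * 88.502 = 131.60 m

131.60 m


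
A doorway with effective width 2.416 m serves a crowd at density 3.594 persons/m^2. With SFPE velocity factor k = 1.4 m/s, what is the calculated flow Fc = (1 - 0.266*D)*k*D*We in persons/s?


1 - 0.266*D = 1 - 0.266*3.594 = 0.043996
Fs = 0.043996 * 1.4 * 3.594 = 0.22137 persons/(s*m)
Fc = 0.22137 * 2.416 = 0.53483 persons/s

0.53483 persons/s


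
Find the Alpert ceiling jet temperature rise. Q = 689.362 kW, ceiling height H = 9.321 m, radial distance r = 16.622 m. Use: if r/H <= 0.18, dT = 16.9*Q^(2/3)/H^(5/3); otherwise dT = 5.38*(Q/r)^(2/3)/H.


r/H = 16.622 / 9.321 = 1.7833
r/H > 0.18, so dT = 5.38*(Q/r)^(2/3)/H
Q/r = 41.473
(Q/r)^(2/3) = 11.981
dT = 5.38 * 11.981 / 9.321 = 6.9156 K

6.9156 K


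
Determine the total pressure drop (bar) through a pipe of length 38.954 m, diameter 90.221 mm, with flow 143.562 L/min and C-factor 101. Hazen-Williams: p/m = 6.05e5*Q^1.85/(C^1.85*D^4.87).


Q^1.85 = 9784.1
C^1.85 = 5105.0
D^4.87 = 3.3293e+09
p/m = 0.00034829 bar/m
p_total = 0.00034829 * 38.954 = 0.013567 bar

0.013567 bar


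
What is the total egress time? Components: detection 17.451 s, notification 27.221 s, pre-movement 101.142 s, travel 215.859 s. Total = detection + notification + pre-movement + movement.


Total = 17.451 + 27.221 + 101.142 + 215.859 = 361.673 s

361.673 s


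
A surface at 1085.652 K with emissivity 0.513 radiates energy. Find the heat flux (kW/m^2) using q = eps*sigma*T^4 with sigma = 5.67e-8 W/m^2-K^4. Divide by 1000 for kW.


T^4 = 1.3892e+12
q = 0.513 * 5.67e-8 * 1.3892e+12 / 1000 = 40.408 kW/m^2

40.408 kW/m^2


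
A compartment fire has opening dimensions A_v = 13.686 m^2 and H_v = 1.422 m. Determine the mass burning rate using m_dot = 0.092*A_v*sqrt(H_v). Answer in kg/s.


sqrt(H_v) = 1.1925
m_dot = 0.092 * 13.686 * 1.1925 = 1.5015 kg/s

1.5015 kg/s


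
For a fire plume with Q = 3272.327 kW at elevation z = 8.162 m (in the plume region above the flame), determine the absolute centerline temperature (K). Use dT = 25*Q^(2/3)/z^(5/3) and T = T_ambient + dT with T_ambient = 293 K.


Q^(2/3) = 220.41
z^(5/3) = 33.087
dT = 25 * 220.41 / 33.087 = 166.54 K
T = 293 + 166.54 = 459.54 K

459.54 K


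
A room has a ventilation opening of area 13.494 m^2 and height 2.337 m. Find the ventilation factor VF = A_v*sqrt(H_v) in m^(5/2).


sqrt(H_v) = 1.5287
VF = 13.494 * 1.5287 = 20.629 m^(5/2)

20.629 m^(5/2)


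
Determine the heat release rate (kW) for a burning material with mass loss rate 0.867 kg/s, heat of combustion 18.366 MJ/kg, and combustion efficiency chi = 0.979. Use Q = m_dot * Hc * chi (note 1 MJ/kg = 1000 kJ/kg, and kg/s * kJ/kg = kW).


Hc = 18.366 MJ/kg = 18.366 * 1000 kJ/kg = 18366 kJ/kg
Q = 0.867 kg/s * 18366 kJ/kg * 0.979 = 15589 kW

15589 kW


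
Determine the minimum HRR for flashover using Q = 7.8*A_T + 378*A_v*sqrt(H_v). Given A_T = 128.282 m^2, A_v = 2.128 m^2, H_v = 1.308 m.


7.8*A_T = 1000.6
sqrt(H_v) = 1.1437
378*A_v*sqrt(H_v) = 919.96
Q = 1000.6 + 919.96 = 1920.6 kW

1920.6 kW


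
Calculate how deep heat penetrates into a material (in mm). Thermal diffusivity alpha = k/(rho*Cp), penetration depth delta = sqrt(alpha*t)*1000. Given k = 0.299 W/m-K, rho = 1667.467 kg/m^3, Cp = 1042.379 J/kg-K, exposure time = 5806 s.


alpha = 0.299 / (1667.467 * 1042.379) = 1.7202e-07 m^2/s
alpha * t = 0.00099877
delta = sqrt(0.00099877) * 1000 = 31.603 mm

31.603 mm


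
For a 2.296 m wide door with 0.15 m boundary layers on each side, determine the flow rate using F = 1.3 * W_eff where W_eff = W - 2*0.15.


W_eff = 2.296 - 0.30 = 1.996 m
F = 1.3 * 1.996 = 2.5948 persons/s

2.5948 persons/s


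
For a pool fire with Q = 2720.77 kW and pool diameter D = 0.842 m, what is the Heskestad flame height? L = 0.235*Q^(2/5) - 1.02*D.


Q^(2/5) = 23.652
0.235 * Q^(2/5) = 5.5583
1.02 * D = 0.85884
L = 4.6995 m

4.6995 m


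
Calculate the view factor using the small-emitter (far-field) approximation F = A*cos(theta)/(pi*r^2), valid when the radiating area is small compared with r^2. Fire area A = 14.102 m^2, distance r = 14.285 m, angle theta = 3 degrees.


cos(3 deg) = 0.99863
pi*r^2 = 641.08
F = 14.102 * 0.99863 / 641.08 = 0.021967

0.021967


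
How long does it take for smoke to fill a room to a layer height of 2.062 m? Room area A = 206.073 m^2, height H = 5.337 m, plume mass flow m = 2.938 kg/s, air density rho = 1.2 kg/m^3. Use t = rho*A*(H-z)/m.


H - z = 3.275 m
t = 1.2 * 206.073 * 3.275 / 2.938 = 275.65 s

275.65 s


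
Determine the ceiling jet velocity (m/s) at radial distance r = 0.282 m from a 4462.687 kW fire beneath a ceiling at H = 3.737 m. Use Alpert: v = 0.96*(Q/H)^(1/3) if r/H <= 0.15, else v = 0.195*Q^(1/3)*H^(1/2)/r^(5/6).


r/H = 0.282 / 3.737 = 0.075462
r/H <= 0.15, so v = 0.96*(Q/H)^(1/3)
Q/H = 1194.2
(Q/H)^(1/3) = 10.609
v = 0.96 * 10.609 = 10.185 m/s

10.185 m/s


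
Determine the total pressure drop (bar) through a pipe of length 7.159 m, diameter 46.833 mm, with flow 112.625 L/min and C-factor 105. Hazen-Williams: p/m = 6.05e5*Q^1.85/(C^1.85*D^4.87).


Q^1.85 = 6244.9
C^1.85 = 5485.3
D^4.87 = 1.3664e+08
p/m = 0.0050407 bar/m
p_total = 0.0050407 * 7.159 = 0.036086 bar

0.036086 bar


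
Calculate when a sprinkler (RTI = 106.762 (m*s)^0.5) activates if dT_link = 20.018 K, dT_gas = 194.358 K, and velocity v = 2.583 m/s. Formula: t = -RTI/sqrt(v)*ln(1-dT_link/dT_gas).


dT_link/dT_gas = 0.10300
ln(1 - 0.10300) = -0.10869
t = -106.762 / sqrt(2.583) * -0.10869 = 7.2204 s

7.2204 s


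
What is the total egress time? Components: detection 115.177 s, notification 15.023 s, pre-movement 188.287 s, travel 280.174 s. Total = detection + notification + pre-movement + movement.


Total = 115.177 + 15.023 + 188.287 + 280.174 = 598.661 s

598.661 s


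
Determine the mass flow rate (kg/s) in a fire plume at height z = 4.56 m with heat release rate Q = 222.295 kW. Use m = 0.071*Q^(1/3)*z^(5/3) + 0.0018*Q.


Q^(1/3) = 6.0577
z^(5/3) = 12.539
First term = 0.071 * 6.0577 * 12.539 = 5.3932
Second term = 0.0018 * 222.295 = 0.40013
m = 5.7933 kg/s

5.7933 kg/s


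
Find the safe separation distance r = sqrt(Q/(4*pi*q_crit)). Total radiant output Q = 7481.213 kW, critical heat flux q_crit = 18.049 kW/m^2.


4*pi*q_crit = 226.81
Q/(4*pi*q_crit) = 32.984
r = sqrt(32.984) = 5.7432 m

5.7432 m


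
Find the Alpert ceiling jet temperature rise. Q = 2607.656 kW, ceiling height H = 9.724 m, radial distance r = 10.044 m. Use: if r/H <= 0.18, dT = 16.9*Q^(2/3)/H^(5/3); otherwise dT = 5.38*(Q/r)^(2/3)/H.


r/H = 10.044 / 9.724 = 1.0329
r/H > 0.18, so dT = 5.38*(Q/r)^(2/3)/H
Q/r = 259.62
(Q/r)^(2/3) = 40.697
dT = 5.38 * 40.697 / 9.724 = 22.516 K

22.516 K


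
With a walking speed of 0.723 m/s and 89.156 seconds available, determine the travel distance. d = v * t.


d = 0.723 * 89.156 = 64.460 m

64.460 m


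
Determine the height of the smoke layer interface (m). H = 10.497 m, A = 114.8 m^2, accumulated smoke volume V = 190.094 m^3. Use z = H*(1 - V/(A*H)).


V/(A*H) = 0.15775
1 - 0.15775 = 0.84225
z = 10.497 * 0.84225 = 8.8411 m

8.8411 m


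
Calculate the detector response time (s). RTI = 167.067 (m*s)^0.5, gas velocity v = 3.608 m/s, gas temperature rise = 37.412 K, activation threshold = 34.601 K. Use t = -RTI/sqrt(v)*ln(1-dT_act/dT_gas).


dT_act/dT_gas = 0.92486
ln(1 - 0.92486) = -2.5885
t = -167.067 / sqrt(3.608) * -2.5885 = 227.67 s

227.67 s


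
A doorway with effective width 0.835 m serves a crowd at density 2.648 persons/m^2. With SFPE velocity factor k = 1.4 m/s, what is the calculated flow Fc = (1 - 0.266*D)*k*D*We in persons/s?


1 - 0.266*D = 1 - 0.266*2.648 = 0.29563
Fs = 0.29563 * 1.4 * 2.648 = 1.0960 persons/(s*m)
Fc = 1.0960 * 0.835 = 0.91513 persons/s

0.91513 persons/s


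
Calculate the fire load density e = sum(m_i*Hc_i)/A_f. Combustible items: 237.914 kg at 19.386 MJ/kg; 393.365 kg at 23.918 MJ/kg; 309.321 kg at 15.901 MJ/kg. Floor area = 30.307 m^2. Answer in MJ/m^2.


Total energy = 237.914*19.386 + 393.365*23.918 + 309.321*15.901
= 4612.201 + 9408.504 + 4918.513
= 18939.22 MJ
e = 18939.22 / 30.307 = 624.91 MJ/m^2

624.91 MJ/m^2


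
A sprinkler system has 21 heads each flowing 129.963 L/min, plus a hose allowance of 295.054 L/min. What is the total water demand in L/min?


Sprinkler demand = 21 * 129.963 = 2729.223 L/min
Total = 2729.223 + 295.054 = 3024.277 L/min

3024.277 L/min


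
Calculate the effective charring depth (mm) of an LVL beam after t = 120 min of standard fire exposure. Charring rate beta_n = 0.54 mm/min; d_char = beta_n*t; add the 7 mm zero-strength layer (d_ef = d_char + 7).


d_char = 0.54 * 120 = 64.8 mm
d_ef = 64.8 + 1.0*7 = 71.8 mm

71.8 mm


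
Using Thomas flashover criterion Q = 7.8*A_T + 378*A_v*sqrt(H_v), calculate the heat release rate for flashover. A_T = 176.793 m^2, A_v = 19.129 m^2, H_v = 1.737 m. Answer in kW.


7.8*A_T = 1379.0
sqrt(H_v) = 1.3180
378*A_v*sqrt(H_v) = 9529.8
Q = 1379.0 + 9529.8 = 10909 kW

10909 kW


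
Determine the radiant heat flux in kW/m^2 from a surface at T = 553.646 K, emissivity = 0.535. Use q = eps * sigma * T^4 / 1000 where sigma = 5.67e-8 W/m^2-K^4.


T^4 = 9.3957e+10
q = 0.535 * 5.67e-8 * 9.3957e+10 / 1000 = 2.8501 kW/m^2

2.8501 kW/m^2


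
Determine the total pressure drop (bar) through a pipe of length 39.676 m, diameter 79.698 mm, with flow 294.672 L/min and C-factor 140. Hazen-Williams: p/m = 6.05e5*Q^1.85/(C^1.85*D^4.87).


Q^1.85 = 37006
C^1.85 = 9339.8
D^4.87 = 1.8199e+09
p/m = 0.0013172 bar/m
p_total = 0.0013172 * 39.676 = 0.052261 bar

0.052261 bar


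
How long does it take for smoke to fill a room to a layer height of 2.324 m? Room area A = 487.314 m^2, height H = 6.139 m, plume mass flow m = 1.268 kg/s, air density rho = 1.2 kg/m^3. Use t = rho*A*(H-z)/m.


H - z = 3.815 m
t = 1.2 * 487.314 * 3.815 / 1.268 = 1759.4 s

1759.4 s


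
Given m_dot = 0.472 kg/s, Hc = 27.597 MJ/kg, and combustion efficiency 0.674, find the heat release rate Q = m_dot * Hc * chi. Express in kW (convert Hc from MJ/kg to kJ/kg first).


Hc = 27.597 MJ/kg = 27.597 * 1000 kJ/kg = 27597 kJ/kg
Q = 0.472 kg/s * 27597 kJ/kg * 0.674 = 8779.4 kW

8779.4 kW


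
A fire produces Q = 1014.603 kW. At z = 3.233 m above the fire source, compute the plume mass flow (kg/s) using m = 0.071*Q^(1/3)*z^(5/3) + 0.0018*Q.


Q^(1/3) = 10.048
z^(5/3) = 7.0688
First term = 0.071 * 10.048 * 7.0688 = 5.0431
Second term = 0.0018 * 1014.603 = 1.8263
m = 6.8694 kg/s

6.8694 kg/s


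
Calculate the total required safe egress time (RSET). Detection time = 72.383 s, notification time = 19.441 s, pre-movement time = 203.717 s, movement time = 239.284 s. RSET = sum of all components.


Total = 72.383 + 19.441 + 203.717 + 239.284 = 534.825 s

534.825 s


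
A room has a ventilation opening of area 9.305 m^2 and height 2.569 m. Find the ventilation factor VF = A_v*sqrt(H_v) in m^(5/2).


sqrt(H_v) = 1.6028
VF = 9.305 * 1.6028 = 14.914 m^(5/2)

14.914 m^(5/2)


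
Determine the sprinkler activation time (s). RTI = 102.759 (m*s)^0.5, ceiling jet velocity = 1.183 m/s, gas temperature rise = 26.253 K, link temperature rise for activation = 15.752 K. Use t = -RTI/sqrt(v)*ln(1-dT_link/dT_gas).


dT_link/dT_gas = 0.60001
ln(1 - 0.60001) = -0.91631
t = -102.759 / sqrt(1.183) * -0.91631 = 86.570 s

86.570 s


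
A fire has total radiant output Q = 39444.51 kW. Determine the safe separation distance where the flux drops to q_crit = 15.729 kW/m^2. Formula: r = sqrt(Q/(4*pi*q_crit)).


4*pi*q_crit = 197.66
Q/(4*pi*q_crit) = 199.56
r = sqrt(199.56) = 14.127 m

14.127 m


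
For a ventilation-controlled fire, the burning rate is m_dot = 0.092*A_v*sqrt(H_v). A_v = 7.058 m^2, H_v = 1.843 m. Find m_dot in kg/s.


sqrt(H_v) = 1.3576
m_dot = 0.092 * 7.058 * 1.3576 = 0.88152 kg/s

0.88152 kg/s


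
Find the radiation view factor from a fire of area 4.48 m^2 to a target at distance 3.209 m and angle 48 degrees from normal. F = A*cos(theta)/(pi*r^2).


cos(48 deg) = 0.66913
pi*r^2 = 32.351
F = 4.48 * 0.66913 / 32.351 = 0.092662

0.092662


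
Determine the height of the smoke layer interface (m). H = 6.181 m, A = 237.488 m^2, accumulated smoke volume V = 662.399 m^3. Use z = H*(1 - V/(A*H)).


V/(A*H) = 0.45125
1 - 0.45125 = 0.54875
z = 6.181 * 0.54875 = 3.3918 m

3.3918 m


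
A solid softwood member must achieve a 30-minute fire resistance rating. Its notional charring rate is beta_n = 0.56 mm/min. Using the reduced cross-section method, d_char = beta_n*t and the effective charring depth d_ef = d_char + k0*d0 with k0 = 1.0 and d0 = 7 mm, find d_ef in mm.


d_char = 0.56 * 30 = 16.8 mm
d_ef = 16.8 + 1.0*7 = 23.8 mm

23.8 mm


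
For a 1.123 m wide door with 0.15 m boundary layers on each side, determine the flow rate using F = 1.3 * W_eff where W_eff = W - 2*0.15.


W_eff = 1.123 - 0.30 = 0.823 m
F = 1.3 * 0.823 = 1.0699 persons/s

1.0699 persons/s


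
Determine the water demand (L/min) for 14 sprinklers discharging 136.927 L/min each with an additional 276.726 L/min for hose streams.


Sprinkler demand = 14 * 136.927 = 1916.978 L/min
Total = 1916.978 + 276.726 = 2193.704 L/min

2193.704 L/min


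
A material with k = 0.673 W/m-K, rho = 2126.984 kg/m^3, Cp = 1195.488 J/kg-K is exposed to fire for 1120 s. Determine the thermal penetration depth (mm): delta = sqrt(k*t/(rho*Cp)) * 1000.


alpha = 0.673 / (2126.984 * 1195.488) = 2.6467e-07 m^2/s
alpha * t = 0.00029643
delta = sqrt(0.00029643) * 1000 = 17.217 mm

17.217 mm


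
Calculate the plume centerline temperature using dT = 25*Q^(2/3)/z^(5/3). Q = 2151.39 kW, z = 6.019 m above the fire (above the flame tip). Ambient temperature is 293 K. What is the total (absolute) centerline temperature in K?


Q^(2/3) = 166.65
z^(5/3) = 19.916
dT = 25 * 166.65 / 19.916 = 209.19 K
T = 293 + 209.19 = 502.19 K

502.19 K


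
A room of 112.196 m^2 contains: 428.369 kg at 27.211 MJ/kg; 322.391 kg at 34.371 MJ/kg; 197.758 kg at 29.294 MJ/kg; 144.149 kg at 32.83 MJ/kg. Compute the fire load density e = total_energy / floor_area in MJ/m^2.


Total energy = 428.369*27.211 + 322.391*34.371 + 197.758*29.294 + 144.149*32.83
= 11656.35 + 11080.90 + 5793.123 + 4732.412
= 33262.78 MJ
e = 33262.78 / 112.196 = 296.47 MJ/m^2

296.47 MJ/m^2


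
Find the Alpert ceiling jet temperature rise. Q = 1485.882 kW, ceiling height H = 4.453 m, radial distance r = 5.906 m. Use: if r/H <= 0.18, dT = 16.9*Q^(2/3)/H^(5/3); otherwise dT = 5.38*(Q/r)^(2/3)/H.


r/H = 5.906 / 4.453 = 1.3263
r/H > 0.18, so dT = 5.38*(Q/r)^(2/3)/H
Q/r = 251.59
(Q/r)^(2/3) = 39.853
dT = 5.38 * 39.853 / 4.453 = 48.149 K

48.149 K


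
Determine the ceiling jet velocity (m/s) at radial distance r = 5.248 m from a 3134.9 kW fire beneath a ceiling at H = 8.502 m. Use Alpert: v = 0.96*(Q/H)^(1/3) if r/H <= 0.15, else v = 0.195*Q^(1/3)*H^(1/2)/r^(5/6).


r/H = 5.248 / 8.502 = 0.61727
r/H > 0.15, so v = 0.195*Q^(1/3)*H^(1/2)/r^(5/6)
Q^(1/3) = 14.636
H^(1/2) = 2.9158
r^(5/6) = 3.9810
v = 0.195 * 14.636 * 2.9158 / 3.9810 = 2.0903 m/s

2.0903 m/s


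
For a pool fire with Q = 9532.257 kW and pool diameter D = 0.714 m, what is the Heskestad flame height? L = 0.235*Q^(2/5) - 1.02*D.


Q^(2/5) = 39.055
0.235 * Q^(2/5) = 9.1780
1.02 * D = 0.72828
L = 8.4497 m

8.4497 m


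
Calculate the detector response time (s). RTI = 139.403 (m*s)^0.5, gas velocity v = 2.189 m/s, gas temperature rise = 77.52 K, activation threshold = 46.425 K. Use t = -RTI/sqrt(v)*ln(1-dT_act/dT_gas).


dT_act/dT_gas = 0.59888
ln(1 - 0.59888) = -0.91349
t = -139.403 / sqrt(2.189) * -0.91349 = 86.070 s

86.070 s


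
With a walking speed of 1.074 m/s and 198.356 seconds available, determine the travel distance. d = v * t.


d = 1.074 * 198.356 = 213.03 m

213.03 m


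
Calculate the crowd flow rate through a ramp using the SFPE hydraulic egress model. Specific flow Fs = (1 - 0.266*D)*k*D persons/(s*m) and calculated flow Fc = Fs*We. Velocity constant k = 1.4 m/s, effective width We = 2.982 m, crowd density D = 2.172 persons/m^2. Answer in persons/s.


1 - 0.266*D = 1 - 0.266*2.172 = 0.42225
Fs = 0.42225 * 1.4 * 2.172 = 1.2840 persons/(s*m)
Fc = 1.2840 * 2.982 = 3.8288 persons/s

3.8288 persons/s


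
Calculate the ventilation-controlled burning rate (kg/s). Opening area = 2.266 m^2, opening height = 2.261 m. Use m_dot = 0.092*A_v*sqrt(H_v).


sqrt(H_v) = 1.5037
m_dot = 0.092 * 2.266 * 1.5037 = 0.31347 kg/s

0.31347 kg/s


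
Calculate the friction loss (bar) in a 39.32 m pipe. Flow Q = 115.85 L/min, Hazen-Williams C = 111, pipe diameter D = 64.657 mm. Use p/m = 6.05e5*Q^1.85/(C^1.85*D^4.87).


Q^1.85 = 6579.7
C^1.85 = 6079.2
D^4.87 = 6.5720e+08
p/m = 0.00099636 bar/m
p_total = 0.00099636 * 39.32 = 0.039177 bar

0.039177 bar


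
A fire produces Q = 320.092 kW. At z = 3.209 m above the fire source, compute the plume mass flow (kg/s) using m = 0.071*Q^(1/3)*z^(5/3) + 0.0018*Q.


Q^(1/3) = 6.8406
z^(5/3) = 6.9815
First term = 0.071 * 6.8406 * 6.9815 = 3.3908
Second term = 0.0018 * 320.092 = 0.57617
m = 3.9669 kg/s

3.9669 kg/s


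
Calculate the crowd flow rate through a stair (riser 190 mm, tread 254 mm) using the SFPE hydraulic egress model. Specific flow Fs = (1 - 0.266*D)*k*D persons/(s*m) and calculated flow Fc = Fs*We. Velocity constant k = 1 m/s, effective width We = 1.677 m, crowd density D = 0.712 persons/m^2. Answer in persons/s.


1 - 0.266*D = 1 - 0.266*0.712 = 0.81061
Fs = 0.81061 * 1 * 0.712 = 0.57715 persons/(s*m)
Fc = 0.57715 * 1.677 = 0.96789 persons/s

0.96789 persons/s


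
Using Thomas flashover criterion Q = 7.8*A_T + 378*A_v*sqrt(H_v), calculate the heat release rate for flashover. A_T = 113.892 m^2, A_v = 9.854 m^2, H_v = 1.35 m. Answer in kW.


7.8*A_T = 888.36
sqrt(H_v) = 1.1619
378*A_v*sqrt(H_v) = 4327.8
Q = 888.36 + 4327.8 = 5216.2 kW

5216.2 kW


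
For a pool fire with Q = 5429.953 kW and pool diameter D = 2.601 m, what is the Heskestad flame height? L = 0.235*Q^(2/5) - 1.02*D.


Q^(2/5) = 31.183
0.235 * Q^(2/5) = 7.3280
1.02 * D = 2.6530
L = 4.6750 m

4.6750 m


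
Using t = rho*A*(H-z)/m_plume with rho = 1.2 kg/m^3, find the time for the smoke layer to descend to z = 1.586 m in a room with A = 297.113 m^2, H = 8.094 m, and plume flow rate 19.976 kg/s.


H - z = 6.508 m
t = 1.2 * 297.113 * 6.508 / 19.976 = 116.16 s

116.16 s


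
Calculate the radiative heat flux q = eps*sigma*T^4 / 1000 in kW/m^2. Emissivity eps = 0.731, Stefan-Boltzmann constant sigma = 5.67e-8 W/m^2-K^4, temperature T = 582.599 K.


T^4 = 1.1521e+11
q = 0.731 * 5.67e-8 * 1.1521e+11 / 1000 = 4.7751 kW/m^2

4.7751 kW/m^2


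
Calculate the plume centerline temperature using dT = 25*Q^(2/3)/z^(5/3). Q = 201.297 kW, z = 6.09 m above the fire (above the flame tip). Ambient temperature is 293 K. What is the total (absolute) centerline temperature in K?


Q^(2/3) = 34.347
z^(5/3) = 20.309
dT = 25 * 34.347 / 20.309 = 42.280 K
T = 293 + 42.280 = 335.28 K

335.28 K


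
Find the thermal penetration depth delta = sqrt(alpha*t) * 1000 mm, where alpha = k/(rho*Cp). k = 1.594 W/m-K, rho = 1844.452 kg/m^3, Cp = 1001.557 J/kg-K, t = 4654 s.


alpha = 1.594 / (1844.452 * 1001.557) = 8.6287e-07 m^2/s
alpha * t = 0.0040158
delta = sqrt(0.0040158) * 1000 = 63.370 mm

63.370 mm


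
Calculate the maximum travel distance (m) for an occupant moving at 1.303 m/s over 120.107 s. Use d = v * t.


d = 1.303 * 120.107 = 156.50 m

156.50 m


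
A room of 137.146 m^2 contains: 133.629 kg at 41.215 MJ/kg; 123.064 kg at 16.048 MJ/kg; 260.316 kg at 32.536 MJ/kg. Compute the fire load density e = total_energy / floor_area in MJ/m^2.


Total energy = 133.629*41.215 + 123.064*16.048 + 260.316*32.536
= 5507.519 + 1974.931 + 8469.641
= 15952.09 MJ
e = 15952.09 / 137.146 = 116.31 MJ/m^2

116.31 MJ/m^2


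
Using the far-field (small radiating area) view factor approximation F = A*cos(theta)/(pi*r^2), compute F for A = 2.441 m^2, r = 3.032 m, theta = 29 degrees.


cos(29 deg) = 0.87462
pi*r^2 = 28.881
F = 2.441 * 0.87462 / 28.881 = 0.073923

0.073923


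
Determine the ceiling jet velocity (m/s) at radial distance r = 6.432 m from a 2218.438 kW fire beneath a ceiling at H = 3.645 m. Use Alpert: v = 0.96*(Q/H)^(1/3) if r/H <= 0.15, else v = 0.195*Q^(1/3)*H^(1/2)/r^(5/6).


r/H = 6.432 / 3.645 = 1.7646
r/H > 0.15, so v = 0.195*Q^(1/3)*H^(1/2)/r^(5/6)
Q^(1/3) = 13.042
H^(1/2) = 1.9092
r^(5/6) = 4.7165
v = 0.195 * 13.042 * 1.9092 / 4.7165 = 1.0295 m/s

1.0295 m/s


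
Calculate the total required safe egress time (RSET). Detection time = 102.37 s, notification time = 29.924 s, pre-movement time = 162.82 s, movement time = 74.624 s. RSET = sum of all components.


Total = 102.37 + 29.924 + 162.82 + 74.624 = 369.738 s

369.738 s


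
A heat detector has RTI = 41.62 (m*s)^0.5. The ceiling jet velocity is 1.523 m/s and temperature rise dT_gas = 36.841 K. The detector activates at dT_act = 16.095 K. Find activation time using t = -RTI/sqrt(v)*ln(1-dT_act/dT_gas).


dT_act/dT_gas = 0.43688
ln(1 - 0.43688) = -0.57426
t = -41.62 / sqrt(1.523) * -0.57426 = 19.367 s

19.367 s


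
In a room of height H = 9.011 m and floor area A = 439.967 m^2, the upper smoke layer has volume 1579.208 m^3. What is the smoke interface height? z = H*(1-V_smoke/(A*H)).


V/(A*H) = 0.39833
1 - 0.39833 = 0.60167
z = 9.011 * 0.60167 = 5.4216 m

5.4216 m


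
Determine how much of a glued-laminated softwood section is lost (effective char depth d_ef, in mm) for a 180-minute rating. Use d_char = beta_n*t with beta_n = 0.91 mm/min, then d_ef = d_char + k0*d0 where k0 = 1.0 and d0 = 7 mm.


d_char = 0.91 * 180 = 163.8 mm
d_ef = 163.8 + 1.0*7 = 170.8 mm

170.8 mm


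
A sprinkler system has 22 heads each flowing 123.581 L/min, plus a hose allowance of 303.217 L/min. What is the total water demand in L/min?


Sprinkler demand = 22 * 123.581 = 2718.782 L/min
Total = 2718.782 + 303.217 = 3021.999 L/min

3021.999 L/min


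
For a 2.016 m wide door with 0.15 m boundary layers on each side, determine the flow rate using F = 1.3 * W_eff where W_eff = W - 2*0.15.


W_eff = 2.016 - 0.30 = 1.716 m
F = 1.3 * 1.716 = 2.2308 persons/s

2.2308 persons/s


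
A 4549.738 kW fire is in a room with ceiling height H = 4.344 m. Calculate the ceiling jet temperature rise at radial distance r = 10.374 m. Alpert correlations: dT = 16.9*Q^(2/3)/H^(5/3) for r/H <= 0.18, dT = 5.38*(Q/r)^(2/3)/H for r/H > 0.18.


r/H = 10.374 / 4.344 = 2.3881
r/H > 0.18, so dT = 5.38*(Q/r)^(2/3)/H
Q/r = 438.57
(Q/r)^(2/3) = 57.724
dT = 5.38 * 57.724 / 4.344 = 71.491 K

71.491 K


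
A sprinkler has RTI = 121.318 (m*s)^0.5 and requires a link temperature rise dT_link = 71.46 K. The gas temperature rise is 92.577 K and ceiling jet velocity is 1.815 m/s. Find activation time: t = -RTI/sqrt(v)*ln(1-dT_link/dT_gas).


dT_link/dT_gas = 0.77190
ln(1 - 0.77190) = -1.4780
t = -121.318 / sqrt(1.815) * -1.4780 = 133.09 s

133.09 s


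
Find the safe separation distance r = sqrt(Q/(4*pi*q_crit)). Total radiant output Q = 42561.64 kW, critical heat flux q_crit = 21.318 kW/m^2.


4*pi*q_crit = 267.89
Q/(4*pi*q_crit) = 158.88
r = sqrt(158.88) = 12.605 m

12.605 m


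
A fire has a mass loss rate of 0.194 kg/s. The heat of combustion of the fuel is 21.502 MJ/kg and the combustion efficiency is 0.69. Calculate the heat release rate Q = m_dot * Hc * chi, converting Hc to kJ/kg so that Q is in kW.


Hc = 21.502 MJ/kg = 21.502 * 1000 kJ/kg = 21502 kJ/kg
Q = 0.194 kg/s * 21502 kJ/kg * 0.69 = 2878.3 kW

2878.3 kW


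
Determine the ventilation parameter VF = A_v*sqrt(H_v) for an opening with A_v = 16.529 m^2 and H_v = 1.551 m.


sqrt(H_v) = 1.2454
VF = 16.529 * 1.2454 = 20.585 m^(5/2)

20.585 m^(5/2)


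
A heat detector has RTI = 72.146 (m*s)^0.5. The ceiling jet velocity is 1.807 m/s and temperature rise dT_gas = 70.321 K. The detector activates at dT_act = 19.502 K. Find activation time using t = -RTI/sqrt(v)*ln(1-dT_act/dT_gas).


dT_act/dT_gas = 0.27733
ln(1 - 0.27733) = -0.32480
t = -72.146 / sqrt(1.807) * -0.32480 = 17.432 s

17.432 s


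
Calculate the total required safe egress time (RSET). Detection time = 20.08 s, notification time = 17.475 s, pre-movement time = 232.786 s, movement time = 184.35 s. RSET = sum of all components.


Total = 20.08 + 17.475 + 232.786 + 184.35 = 454.691 s

454.691 s


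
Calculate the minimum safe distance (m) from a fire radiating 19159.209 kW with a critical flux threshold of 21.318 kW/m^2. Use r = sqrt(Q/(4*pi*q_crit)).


4*pi*q_crit = 267.89
Q/(4*pi*q_crit) = 71.519
r = sqrt(71.519) = 8.4569 m

8.4569 m


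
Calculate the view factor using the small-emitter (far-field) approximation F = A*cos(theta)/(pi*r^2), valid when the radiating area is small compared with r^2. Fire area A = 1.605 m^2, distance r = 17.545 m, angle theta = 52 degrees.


cos(52 deg) = 0.61566
pi*r^2 = 967.07
F = 1.605 * 0.61566 / 967.07 = 0.0010218

0.0010218


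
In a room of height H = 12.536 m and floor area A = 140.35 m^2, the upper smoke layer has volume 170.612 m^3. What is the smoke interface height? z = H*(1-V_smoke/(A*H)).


V/(A*H) = 0.096970
1 - 0.096970 = 0.90303
z = 12.536 * 0.90303 = 11.320 m

11.320 m


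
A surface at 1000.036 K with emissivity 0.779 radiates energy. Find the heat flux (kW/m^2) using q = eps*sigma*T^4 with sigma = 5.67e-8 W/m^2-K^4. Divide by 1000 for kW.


T^4 = 1.0001e+12
q = 0.779 * 5.67e-8 * 1.0001e+12 / 1000 = 44.176 kW/m^2

44.176 kW/m^2


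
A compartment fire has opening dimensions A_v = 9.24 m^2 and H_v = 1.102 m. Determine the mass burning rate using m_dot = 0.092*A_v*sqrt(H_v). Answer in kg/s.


sqrt(H_v) = 1.0498
m_dot = 0.092 * 9.24 * 1.0498 = 0.89238 kg/s

0.89238 kg/s


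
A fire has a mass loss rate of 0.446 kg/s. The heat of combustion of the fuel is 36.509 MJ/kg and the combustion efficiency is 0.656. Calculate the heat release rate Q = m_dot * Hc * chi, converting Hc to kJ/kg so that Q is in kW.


Hc = 36.509 MJ/kg = 36.509 * 1000 kJ/kg = 36509 kJ/kg
Q = 0.446 kg/s * 36509 kJ/kg * 0.656 = 10682 kW

10682 kW


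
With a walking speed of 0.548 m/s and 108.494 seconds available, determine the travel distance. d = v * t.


d = 0.548 * 108.494 = 59.455 m

59.455 m


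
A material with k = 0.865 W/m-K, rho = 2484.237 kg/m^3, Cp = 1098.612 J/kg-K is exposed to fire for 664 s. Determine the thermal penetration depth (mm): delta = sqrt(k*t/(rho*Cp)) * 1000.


alpha = 0.865 / (2484.237 * 1098.612) = 3.1694e-07 m^2/s
alpha * t = 0.00021045
delta = sqrt(0.00021045) * 1000 = 14.507 mm

14.507 mm


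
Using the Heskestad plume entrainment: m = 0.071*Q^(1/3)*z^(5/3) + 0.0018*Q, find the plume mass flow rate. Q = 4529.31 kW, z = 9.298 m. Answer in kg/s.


Q^(1/3) = 16.545
z^(5/3) = 41.113
First term = 0.071 * 16.545 * 41.113 = 48.297
Second term = 0.0018 * 4529.31 = 8.1528
m = 56.450 kg/s

56.450 kg/s


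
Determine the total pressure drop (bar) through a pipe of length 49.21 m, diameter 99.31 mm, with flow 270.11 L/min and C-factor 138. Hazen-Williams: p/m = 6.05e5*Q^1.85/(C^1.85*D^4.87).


Q^1.85 = 31503
C^1.85 = 9094.4
D^4.87 = 5.3132e+09
p/m = 0.00039443 bar/m
p_total = 0.00039443 * 49.21 = 0.019410 bar

0.019410 bar


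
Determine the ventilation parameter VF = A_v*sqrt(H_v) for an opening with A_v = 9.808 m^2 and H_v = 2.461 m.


sqrt(H_v) = 1.5688
VF = 9.808 * 1.5688 = 15.386 m^(5/2)

15.386 m^(5/2)


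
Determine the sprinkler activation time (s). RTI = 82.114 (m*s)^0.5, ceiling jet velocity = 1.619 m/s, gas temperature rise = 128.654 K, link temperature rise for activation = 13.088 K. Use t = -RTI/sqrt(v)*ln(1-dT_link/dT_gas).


dT_link/dT_gas = 0.10173
ln(1 - 0.10173) = -0.10728
t = -82.114 / sqrt(1.619) * -0.10728 = 6.9236 s

6.9236 s


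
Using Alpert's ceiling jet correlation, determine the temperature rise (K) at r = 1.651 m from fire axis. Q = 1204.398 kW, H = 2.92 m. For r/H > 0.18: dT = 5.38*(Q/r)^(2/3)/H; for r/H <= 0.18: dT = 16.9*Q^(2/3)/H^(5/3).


r/H = 1.651 / 2.92 = 0.56541
r/H > 0.18, so dT = 5.38*(Q/r)^(2/3)/H
Q/r = 729.50
(Q/r)^(2/3) = 81.037
dT = 5.38 * 81.037 / 2.92 = 149.31 K

149.31 K


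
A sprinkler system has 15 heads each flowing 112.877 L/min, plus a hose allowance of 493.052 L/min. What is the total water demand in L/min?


Sprinkler demand = 15 * 112.877 = 1693.155 L/min
Total = 1693.155 + 493.052 = 2186.207 L/min

2186.207 L/min


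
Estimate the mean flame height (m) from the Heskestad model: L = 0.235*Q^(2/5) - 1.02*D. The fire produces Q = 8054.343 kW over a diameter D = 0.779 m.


Q^(2/5) = 36.510
0.235 * Q^(2/5) = 8.5799
1.02 * D = 0.79458
L = 7.7853 m

7.7853 m


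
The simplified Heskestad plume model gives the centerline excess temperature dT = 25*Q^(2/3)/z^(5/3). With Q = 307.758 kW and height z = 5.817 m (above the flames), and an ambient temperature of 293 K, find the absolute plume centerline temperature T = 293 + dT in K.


Q^(2/3) = 45.583
z^(5/3) = 18.815
dT = 25 * 45.583 / 18.815 = 60.569 K
T = 293 + 60.569 = 353.57 K

353.57 K


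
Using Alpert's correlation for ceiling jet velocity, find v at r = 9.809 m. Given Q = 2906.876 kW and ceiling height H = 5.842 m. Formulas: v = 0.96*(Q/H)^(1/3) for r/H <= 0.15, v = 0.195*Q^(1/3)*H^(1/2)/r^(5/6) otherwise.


r/H = 9.809 / 5.842 = 1.6790
r/H > 0.15, so v = 0.195*Q^(1/3)*H^(1/2)/r^(5/6)
Q^(1/3) = 14.272
H^(1/2) = 2.4170
r^(5/6) = 6.7043
v = 0.195 * 14.272 * 2.4170 / 6.7043 = 1.0033 m/s

1.0033 m/s


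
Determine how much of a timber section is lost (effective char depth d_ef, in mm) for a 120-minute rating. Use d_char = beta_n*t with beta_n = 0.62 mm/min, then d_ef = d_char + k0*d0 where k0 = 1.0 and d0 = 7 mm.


d_char = 0.62 * 120 = 74.4 mm
d_ef = 74.4 + 1.0*7 = 81.4 mm

81.4 mm


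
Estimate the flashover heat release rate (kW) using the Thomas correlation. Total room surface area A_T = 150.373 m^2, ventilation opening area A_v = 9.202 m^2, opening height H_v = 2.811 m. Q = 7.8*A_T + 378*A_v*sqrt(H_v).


7.8*A_T = 1172.9
sqrt(H_v) = 1.6766
378*A_v*sqrt(H_v) = 5831.8
Q = 1172.9 + 5831.8 = 7004.7 kW

7004.7 kW


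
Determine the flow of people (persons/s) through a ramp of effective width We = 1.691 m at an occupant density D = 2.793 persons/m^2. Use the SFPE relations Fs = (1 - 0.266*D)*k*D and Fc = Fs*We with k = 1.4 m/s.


1 - 0.266*D = 1 - 0.266*2.793 = 0.25706
Fs = 0.25706 * 1.4 * 2.793 = 1.0052 persons/(s*m)
Fc = 1.0052 * 1.691 = 1.6997 persons/s

1.6997 persons/s


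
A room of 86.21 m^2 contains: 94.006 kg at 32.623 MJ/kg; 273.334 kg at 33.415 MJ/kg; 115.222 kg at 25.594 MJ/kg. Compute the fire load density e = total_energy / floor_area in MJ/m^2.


Total energy = 94.006*32.623 + 273.334*33.415 + 115.222*25.594
= 3066.758 + 9133.456 + 2948.992
= 15149.21 MJ
e = 15149.21 / 86.21 = 175.72 MJ/m^2

175.72 MJ/m^2


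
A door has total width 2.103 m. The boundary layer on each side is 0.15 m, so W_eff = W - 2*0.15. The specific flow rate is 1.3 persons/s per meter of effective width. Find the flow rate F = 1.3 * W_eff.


W_eff = 2.103 - 0.30 = 1.803 m
F = 1.3 * 1.803 = 2.3439 persons/s

2.3439 persons/s


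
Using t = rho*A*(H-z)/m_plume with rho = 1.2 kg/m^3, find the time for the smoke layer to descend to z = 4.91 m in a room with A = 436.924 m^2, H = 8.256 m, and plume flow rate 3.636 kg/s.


H - z = 3.346 m
t = 1.2 * 436.924 * 3.346 / 3.636 = 482.49 s

482.49 s


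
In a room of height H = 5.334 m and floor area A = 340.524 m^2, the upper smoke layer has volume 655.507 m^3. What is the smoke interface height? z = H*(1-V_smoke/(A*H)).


V/(A*H) = 0.36089
1 - 0.36089 = 0.63911
z = 5.334 * 0.63911 = 3.4090 m

3.4090 m


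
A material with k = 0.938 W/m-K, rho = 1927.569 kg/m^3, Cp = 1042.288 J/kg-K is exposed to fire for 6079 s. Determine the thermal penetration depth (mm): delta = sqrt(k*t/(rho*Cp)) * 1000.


alpha = 0.938 / (1927.569 * 1042.288) = 4.6688e-07 m^2/s
alpha * t = 0.0028382
delta = sqrt(0.0028382) * 1000 = 53.274 mm

53.274 mm


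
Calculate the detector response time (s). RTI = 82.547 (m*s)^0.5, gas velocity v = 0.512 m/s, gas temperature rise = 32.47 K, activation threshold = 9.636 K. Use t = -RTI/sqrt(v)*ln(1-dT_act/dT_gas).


dT_act/dT_gas = 0.29677
ln(1 - 0.29677) = -0.35207
t = -82.547 / sqrt(0.512) * -0.35207 = 40.615 s

40.615 s


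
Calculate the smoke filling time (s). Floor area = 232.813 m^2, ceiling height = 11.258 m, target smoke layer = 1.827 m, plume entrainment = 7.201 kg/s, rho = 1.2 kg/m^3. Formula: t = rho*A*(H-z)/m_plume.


H - z = 9.431 m
t = 1.2 * 232.813 * 9.431 / 7.201 = 365.89 s

365.89 s


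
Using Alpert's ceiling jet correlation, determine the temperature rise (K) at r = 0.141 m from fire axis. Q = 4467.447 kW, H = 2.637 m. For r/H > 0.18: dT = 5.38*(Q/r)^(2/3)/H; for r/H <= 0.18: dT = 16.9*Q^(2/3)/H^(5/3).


r/H = 0.141 / 2.637 = 0.053470
r/H <= 0.18, so dT = 16.9*Q^(2/3)/H^(5/3)
Q^(2/3) = 271.25
H^(5/3) = 5.0333
dT = 16.9 * 271.25 / 5.0333 = 910.77 K

910.77 K


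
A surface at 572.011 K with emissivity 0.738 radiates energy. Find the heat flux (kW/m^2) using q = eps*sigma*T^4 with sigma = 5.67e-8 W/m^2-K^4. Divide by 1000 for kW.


T^4 = 1.0706e+11
q = 0.738 * 5.67e-8 * 1.0706e+11 / 1000 = 4.4798 kW/m^2

4.4798 kW/m^2


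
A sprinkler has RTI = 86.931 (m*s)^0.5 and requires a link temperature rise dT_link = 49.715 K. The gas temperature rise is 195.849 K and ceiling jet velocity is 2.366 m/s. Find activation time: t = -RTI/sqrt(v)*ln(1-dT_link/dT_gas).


dT_link/dT_gas = 0.25384
ln(1 - 0.25384) = -0.29282
t = -86.931 / sqrt(2.366) * -0.29282 = 16.549 s

16.549 s


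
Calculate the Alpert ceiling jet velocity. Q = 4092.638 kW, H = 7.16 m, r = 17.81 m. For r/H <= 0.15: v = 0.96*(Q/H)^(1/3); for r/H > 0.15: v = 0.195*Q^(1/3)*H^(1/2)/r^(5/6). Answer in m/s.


r/H = 17.81 / 7.16 = 2.4874
r/H > 0.15, so v = 0.195*Q^(1/3)*H^(1/2)/r^(5/6)
Q^(1/3) = 15.996
H^(1/2) = 2.6758
r^(5/6) = 11.021
v = 0.195 * 15.996 * 2.6758 / 11.021 = 0.75731 m/s

0.75731 m/s


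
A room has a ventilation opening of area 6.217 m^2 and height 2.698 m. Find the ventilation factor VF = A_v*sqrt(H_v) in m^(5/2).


sqrt(H_v) = 1.6426
VF = 6.217 * 1.6426 = 10.212 m^(5/2)

10.212 m^(5/2)


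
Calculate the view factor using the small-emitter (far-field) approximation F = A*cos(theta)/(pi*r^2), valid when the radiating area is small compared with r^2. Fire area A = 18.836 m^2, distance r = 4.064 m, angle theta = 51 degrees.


cos(51 deg) = 0.62932
pi*r^2 = 51.887
F = 18.836 * 0.62932 / 51.887 = 0.22846

0.22846


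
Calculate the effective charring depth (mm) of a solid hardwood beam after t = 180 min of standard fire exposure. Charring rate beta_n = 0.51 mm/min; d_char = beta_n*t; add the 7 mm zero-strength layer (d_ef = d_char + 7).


d_char = 0.51 * 180 = 91.8 mm
d_ef = 91.8 + 1.0*7 = 98.8 mm

98.8 mm


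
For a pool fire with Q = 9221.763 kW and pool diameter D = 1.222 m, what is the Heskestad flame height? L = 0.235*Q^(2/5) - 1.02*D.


Q^(2/5) = 38.541
0.235 * Q^(2/5) = 9.0572
1.02 * D = 1.2464
L = 7.8107 m

7.8107 m


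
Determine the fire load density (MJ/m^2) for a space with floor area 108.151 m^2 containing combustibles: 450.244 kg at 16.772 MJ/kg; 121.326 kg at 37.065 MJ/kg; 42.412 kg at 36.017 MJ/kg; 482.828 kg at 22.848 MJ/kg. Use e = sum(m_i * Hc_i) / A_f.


Total energy = 450.244*16.772 + 121.326*37.065 + 42.412*36.017 + 482.828*22.848
= 7551.492 + 4496.948 + 1527.553 + 11031.65
= 24607.65 MJ
e = 24607.65 / 108.151 = 227.53 MJ/m^2

227.53 MJ/m^2


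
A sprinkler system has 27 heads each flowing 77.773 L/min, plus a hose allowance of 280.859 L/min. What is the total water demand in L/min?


Sprinkler demand = 27 * 77.773 = 2099.871 L/min
Total = 2099.871 + 280.859 = 2380.73 L/min

2380.73 L/min


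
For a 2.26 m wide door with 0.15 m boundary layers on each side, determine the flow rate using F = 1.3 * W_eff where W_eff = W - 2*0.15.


W_eff = 2.26 - 0.30 = 1.96 m
F = 1.3 * 1.96 = 2.548 persons/s

2.548 persons/s


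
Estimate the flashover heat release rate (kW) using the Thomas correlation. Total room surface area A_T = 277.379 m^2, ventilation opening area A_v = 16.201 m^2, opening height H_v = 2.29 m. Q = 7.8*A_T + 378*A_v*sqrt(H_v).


7.8*A_T = 2163.6
sqrt(H_v) = 1.5133
378*A_v*sqrt(H_v) = 9267.3
Q = 2163.6 + 9267.3 = 11431 kW

11431 kW


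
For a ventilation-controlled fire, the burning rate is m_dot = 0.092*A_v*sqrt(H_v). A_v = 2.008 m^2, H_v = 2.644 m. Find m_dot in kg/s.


sqrt(H_v) = 1.6260
m_dot = 0.092 * 2.008 * 1.6260 = 0.30039 kg/s

0.30039 kg/s


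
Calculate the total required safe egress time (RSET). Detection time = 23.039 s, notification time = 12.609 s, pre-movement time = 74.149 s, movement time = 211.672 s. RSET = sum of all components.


Total = 23.039 + 12.609 + 74.149 + 211.672 = 321.469 s

321.469 s


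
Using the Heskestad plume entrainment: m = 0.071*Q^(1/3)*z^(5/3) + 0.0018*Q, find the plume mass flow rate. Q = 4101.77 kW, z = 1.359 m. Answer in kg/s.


Q^(1/3) = 16.008
z^(5/3) = 1.6674
First term = 0.071 * 16.008 * 1.6674 = 1.8950
Second term = 0.0018 * 4101.77 = 7.3832
m = 9.2782 kg/s

9.2782 kg/s


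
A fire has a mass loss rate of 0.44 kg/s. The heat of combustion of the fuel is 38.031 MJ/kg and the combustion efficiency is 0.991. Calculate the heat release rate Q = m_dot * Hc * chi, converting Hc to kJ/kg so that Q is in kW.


Hc = 38.031 MJ/kg = 38.031 * 1000 kJ/kg = 38031 kJ/kg
Q = 0.44 kg/s * 38031 kJ/kg * 0.991 = 16583 kW

16583 kW


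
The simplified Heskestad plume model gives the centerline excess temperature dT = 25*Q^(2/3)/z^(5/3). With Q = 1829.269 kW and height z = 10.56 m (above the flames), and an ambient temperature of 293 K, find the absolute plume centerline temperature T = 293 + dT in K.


Q^(2/3) = 149.57
z^(5/3) = 50.828
dT = 25 * 149.57 / 50.828 = 73.567 K
T = 293 + 73.567 = 366.57 K

366.57 K


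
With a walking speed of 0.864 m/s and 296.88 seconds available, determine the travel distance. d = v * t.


d = 0.864 * 296.88 = 256.50 m

256.50 m


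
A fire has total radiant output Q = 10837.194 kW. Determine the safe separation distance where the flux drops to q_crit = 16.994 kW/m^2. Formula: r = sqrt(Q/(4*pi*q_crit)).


4*pi*q_crit = 213.55
Q/(4*pi*q_crit) = 50.747
r = sqrt(50.747) = 7.1237 m

7.1237 m
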